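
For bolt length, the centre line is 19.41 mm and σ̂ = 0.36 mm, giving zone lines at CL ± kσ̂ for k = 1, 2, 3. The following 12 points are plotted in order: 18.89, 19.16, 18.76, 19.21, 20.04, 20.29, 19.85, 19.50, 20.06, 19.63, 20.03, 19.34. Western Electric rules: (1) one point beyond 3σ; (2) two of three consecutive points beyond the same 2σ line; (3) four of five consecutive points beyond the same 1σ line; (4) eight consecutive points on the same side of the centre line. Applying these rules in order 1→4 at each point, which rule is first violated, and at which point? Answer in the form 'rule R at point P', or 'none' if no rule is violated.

rule 3 at point 9

Zone of each point (C = within 1σ̂, B = 1σ̂–2σ̂, A = 2σ̂–3σ̂, * = beyond 3σ̂; sign = side of CL): 1:-B, 2:-C, 3:-B, 4:-C, 5:+B, 6:+A, 7:+B, 8:+C, 9:+B, 10:+C, 11:+B, 12:-C
Rule 3 (four of five consecutive points beyond the same 1σ limit) is satisfied at point 9.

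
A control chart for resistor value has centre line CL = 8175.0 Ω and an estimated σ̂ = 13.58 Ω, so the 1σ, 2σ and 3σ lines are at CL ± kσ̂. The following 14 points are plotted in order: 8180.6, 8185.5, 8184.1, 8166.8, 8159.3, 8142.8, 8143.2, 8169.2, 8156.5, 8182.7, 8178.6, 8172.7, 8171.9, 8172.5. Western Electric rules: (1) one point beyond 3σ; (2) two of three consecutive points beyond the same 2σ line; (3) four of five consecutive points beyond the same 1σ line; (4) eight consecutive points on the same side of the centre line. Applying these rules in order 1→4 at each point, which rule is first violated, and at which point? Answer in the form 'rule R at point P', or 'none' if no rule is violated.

rule 2 at point 7

Zone of each point (C = within 1σ̂, B = 1σ̂–2σ̂, A = 2σ̂–3σ̂, * = beyond 3σ̂; sign = side of CL): 1:+C, 2:+C, 3:+C, 4:-C, 5:-B, 6:-A, 7:-A, 8:-C, 9:-B, 10:+C, 11:+C, 12:-C, 13:-C, 14:-C
Rule 2 (two of three consecutive points beyond the same 2σ limit) is satisfied at point 7.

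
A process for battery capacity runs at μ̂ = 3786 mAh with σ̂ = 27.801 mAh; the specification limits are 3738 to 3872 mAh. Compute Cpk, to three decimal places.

Cpu = (USL − μ̂) / (3σ̂) = (3872 − 3786) / (3 × 27.801) = 1.0311; Cpl = (μ̂ − LSL) / (3σ̂) = (3786 − 3738) / (3 × 27.801) = 0.5755; Cpk = min(Cpu, Cpl) = 0.5755

0.576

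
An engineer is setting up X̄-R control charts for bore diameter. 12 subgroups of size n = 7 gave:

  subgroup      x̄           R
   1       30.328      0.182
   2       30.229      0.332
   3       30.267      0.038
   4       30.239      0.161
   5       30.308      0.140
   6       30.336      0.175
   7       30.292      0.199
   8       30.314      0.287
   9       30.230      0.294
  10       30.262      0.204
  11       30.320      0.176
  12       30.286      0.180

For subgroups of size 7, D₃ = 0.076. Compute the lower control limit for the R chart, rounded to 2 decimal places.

R̄ = (0.182 + 0.332 + 0.038 + 0.161 + 0.140 + 0.175 + 0.199 + 0.287 + 0.294 + 0.204 + 0.176 + 0.180) / 12 = 2.3680 / 12 = 0.1973
LCL_R = D₃·R̄ = 0.076 × 0.1973 = 0.0150

0.01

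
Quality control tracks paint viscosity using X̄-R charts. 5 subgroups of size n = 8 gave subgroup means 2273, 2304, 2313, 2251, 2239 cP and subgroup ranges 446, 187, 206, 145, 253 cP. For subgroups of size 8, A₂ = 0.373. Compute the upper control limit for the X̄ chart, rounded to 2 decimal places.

2368.28

X̄̄ = (2273 + 2304 + 2313 + 2251 + 2239) / 5 = 11380.0000 / 5 = 2276.0000
R̄ = (446 + 187 + 206 + 145 + 253) / 5 = 1237.0000 / 5 = 247.4000
UCL = X̄̄ + A₂·R̄ = 2276.0000 + 0.373 × 247.4000 = 2368.2802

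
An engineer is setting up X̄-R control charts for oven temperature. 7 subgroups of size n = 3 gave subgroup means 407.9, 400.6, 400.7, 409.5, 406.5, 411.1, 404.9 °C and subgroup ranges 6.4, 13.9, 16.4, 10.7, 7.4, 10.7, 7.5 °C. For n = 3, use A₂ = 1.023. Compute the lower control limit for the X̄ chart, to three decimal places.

395.217

X̄̄ = (407.9 + 400.6 + 400.7 + 409.5 + 406.5 + 411.1 + 404.9) / 7 = 2841.2000 / 7 = 405.8857
R̄ = (6.4 + 13.9 + 16.4 + 10.7 + 7.4 + 10.7 + 7.5) / 7 = 73.0000 / 7 = 10.4286
LCL = X̄̄ − A₂·R̄ = 405.8857 − 1.023 × 10.4286 = 395.2173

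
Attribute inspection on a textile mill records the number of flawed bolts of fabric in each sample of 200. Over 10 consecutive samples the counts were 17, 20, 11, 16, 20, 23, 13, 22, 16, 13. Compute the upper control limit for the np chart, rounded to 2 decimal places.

p̄ = Σdᵢ / (k·n) = 171 / (10 × 200) = 0.08550
UCL = np̄ + 3·√(np̄(1−p̄)) = 17.1000 + 3 × √(17.1000×0.91450) = 17.1000 + 3 × 3.9545 = 28.9635

28.96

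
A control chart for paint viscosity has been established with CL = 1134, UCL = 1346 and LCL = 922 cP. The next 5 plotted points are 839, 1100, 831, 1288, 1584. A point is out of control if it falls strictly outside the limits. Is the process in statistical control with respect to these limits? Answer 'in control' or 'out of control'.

out of control

Compare each point to [922, 1346]: sample 1 = 839 < LCL; sample 3 = 831 < LCL; sample 5 = 1584 > UCL.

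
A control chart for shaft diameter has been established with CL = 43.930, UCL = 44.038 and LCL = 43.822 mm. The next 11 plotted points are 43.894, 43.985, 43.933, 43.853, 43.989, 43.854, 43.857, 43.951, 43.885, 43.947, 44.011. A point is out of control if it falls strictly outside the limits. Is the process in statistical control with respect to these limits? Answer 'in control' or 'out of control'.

All 11 points lie within [43.822, 44.038].

in control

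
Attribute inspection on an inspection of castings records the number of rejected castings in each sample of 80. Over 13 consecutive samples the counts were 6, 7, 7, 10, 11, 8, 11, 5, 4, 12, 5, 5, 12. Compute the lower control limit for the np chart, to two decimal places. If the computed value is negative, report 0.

p̄ = Σdᵢ / (k·n) = 103 / (13 × 80) = 0.09904
LCL = np̄ − 3·√(np̄(1−p̄)) = 7.9231 − 3 × 2.6718 = -0.0923 → 0 (negative, so LCL = 0)

0.00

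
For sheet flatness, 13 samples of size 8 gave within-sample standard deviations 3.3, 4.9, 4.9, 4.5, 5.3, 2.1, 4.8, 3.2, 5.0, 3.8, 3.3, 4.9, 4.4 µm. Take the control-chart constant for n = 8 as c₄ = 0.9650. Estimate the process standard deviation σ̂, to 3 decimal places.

s̄ = (3.3 + 4.9 + 4.9 + 4.5 + 5.3 + 2.1 + 4.8 + 3.2 + 5.0 + 3.8 + 3.3 + 4.9 + 4.4) / 13 = 4.1846
σ̂ = s̄ / c₄ = 4.1846 / 0.9650 = 4.3364

4.336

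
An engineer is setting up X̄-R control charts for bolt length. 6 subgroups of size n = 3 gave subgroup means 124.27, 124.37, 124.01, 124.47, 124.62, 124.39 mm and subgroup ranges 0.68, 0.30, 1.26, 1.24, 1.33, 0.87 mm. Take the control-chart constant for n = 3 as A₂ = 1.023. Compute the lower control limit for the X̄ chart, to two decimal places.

X̄̄ = (124.27 + 124.37 + 124.01 + 124.47 + 124.62 + 124.39) / 6 = 746.1300 / 6 = 124.3550
R̄ = (0.68 + 0.30 + 1.26 + 1.24 + 1.33 + 0.87) / 6 = 5.6800 / 6 = 0.9467
LCL = X̄̄ − A₂·R̄ = 124.3550 − 1.023 × 0.9467 = 123.3866

123.39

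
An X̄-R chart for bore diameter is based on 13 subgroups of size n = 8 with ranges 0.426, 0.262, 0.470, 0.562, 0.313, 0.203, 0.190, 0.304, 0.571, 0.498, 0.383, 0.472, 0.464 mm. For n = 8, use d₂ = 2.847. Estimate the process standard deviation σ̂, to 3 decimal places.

R̄ = (0.426 + 0.262 + 0.470 + 0.562 + 0.313 + 0.203 + 0.190 + 0.304 + 0.571 + 0.498 + 0.383 + 0.472 + 0.464) / 13 = 0.3937
σ̂ = R̄ / d₂ = 0.3937 / 2.847 = 0.1383

0.138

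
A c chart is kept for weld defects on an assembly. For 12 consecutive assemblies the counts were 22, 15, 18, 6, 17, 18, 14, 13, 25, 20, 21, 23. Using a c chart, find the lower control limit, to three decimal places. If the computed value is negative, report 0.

5.057

c̄ = (22 + 15 + 18 + 6 + 17 + 18 + 14 + 13 + 25 + 20 + 21 + 23) / 12 = 212 / 12 = 17.6667
LCL = c̄ − 3√c̄ = 17.6667 − 3 × 4.2032 = 5.0571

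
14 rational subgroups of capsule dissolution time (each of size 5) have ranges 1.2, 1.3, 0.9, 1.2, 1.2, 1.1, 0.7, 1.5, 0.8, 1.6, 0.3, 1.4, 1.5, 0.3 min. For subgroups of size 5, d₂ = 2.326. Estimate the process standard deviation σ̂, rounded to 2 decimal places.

R̄ = (1.2 + 1.3 + 0.9 + 1.2 + 1.2 + 1.1 + 0.7 + 1.5 + 0.8 + 1.6 + 0.3 + 1.4 + 1.5 + 0.3) / 14 = 1.0714
σ̂ = R̄ / d₂ = 1.0714 / 2.326 = 0.4606

0.46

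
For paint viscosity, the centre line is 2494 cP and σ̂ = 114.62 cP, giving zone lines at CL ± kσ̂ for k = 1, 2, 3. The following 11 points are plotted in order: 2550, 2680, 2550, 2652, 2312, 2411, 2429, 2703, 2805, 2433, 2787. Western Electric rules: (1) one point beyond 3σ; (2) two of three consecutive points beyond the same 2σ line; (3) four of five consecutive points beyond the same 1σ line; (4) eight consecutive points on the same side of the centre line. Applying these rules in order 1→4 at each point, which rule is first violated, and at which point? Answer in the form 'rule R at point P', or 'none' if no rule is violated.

Zone of each point (C = within 1σ̂, B = 1σ̂–2σ̂, A = 2σ̂–3σ̂, * = beyond 3σ̂; sign = side of CL): 1:+C, 2:+B, 3:+C, 4:+B, 5:-B, 6:-C, 7:-C, 8:+B, 9:+A, 10:-C, 11:+A
Rule 2 (two of three consecutive points beyond the same 2σ limit) is satisfied at point 11.

rule 2 at point 11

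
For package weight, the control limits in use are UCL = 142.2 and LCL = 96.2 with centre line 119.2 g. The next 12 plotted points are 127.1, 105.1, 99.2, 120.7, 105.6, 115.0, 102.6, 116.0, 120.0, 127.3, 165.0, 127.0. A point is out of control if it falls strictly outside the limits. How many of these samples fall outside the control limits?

1

Compare each point to [96.2, 142.2]: sample 11 = 165.0 > UCL.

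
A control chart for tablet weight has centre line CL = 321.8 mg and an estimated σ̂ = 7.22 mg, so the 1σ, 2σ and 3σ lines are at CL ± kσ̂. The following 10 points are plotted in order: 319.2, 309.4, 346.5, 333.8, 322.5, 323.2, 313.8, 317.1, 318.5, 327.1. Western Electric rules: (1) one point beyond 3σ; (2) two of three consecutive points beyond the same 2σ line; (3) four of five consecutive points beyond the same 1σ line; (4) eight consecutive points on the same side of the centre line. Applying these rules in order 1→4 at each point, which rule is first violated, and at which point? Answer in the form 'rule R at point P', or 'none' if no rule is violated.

rule 1 at point 3

Zone of each point (C = within 1σ̂, B = 1σ̂–2σ̂, A = 2σ̂–3σ̂, * = beyond 3σ̂; sign = side of CL): 1:-C, 2:-B, 3:+*, 4:+B, 5:+C, 6:+C, 7:-B, 8:-C, 9:-C, 10:+C
Rule 1 (one point beyond the 3σ limits) is satisfied at point 3.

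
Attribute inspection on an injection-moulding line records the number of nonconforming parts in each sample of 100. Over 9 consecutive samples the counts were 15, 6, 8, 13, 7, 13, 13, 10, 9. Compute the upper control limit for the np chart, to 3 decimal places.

p̄ = Σdᵢ / (k·n) = 94 / (9 × 100) = 0.10444
UCL = np̄ + 3·√(np̄(1−p̄)) = 10.4444 + 3 × √(10.4444×0.89556) = 10.4444 + 3 × 3.0584 = 19.6195

19.620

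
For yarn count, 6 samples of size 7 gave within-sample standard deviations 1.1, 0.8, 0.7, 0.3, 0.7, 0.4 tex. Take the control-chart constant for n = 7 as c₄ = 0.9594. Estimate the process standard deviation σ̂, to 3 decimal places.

0.695

s̄ = (1.1 + 0.8 + 0.7 + 0.3 + 0.7 + 0.4) / 6 = 0.6667
σ̂ = s̄ / c₄ = 0.6667 / 0.9594 = 0.6949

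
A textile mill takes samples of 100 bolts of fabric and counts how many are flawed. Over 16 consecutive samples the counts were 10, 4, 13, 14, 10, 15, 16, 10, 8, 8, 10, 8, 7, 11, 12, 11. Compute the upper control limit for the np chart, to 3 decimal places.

p̄ = Σdᵢ / (k·n) = 167 / (16 × 100) = 0.10437
UCL = np̄ + 3·√(np̄(1−p̄)) = 10.4375 + 3 × √(10.4375×0.89563) = 10.4375 + 3 × 3.0575 = 19.6099

19.610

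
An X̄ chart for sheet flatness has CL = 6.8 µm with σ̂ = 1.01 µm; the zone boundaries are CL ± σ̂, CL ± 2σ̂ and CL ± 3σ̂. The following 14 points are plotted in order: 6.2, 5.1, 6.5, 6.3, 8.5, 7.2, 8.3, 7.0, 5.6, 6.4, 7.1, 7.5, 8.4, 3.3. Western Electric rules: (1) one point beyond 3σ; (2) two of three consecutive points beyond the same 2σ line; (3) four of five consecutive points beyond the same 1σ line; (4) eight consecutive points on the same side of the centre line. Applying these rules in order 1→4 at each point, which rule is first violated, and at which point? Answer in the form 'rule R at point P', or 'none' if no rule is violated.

Zone of each point (C = within 1σ̂, B = 1σ̂–2σ̂, A = 2σ̂–3σ̂, * = beyond 3σ̂; sign = side of CL): 1:-C, 2:-B, 3:-C, 4:-C, 5:+B, 6:+C, 7:+B, 8:+C, 9:-B, 10:-C, 11:+C, 12:+C, 13:+B, 14:-*
Rule 1 (one point beyond the 3σ limits) is satisfied at point 14.

rule 1 at point 14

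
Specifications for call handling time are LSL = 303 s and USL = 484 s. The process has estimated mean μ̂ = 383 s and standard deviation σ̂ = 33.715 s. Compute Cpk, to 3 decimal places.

0.791

Cpu = (USL − μ̂) / (3σ̂) = (484 − 383) / (3 × 33.715) = 0.9986; Cpl = (μ̂ − LSL) / (3σ̂) = (383 − 303) / (3 × 33.715) = 0.7909; Cpk = min(Cpu, Cpl) = 0.7909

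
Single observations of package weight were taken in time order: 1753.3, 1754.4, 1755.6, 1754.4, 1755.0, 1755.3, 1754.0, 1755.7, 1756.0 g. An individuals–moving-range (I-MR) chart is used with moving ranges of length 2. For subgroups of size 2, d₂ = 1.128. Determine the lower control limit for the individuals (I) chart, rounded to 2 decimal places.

1752.30

X̄ = (1753.3 + 1754.4 + 1755.6 + 1754.4 + 1755.0 + 1755.3 + 1754.0 + 1755.7 + 1756.0) / 9 = 1754.8556
Moving ranges: 1.1, 1.2, 1.2, 0.6, 0.3, 1.3, 1.7, 0.3; M̄R̄ = 7.7000 / 8 = 0.9625
LCL = X̄ − 3·M̄R̄/d₂ = 1754.8556 − 3 × 0.9625 / 1.128 = 1752.2957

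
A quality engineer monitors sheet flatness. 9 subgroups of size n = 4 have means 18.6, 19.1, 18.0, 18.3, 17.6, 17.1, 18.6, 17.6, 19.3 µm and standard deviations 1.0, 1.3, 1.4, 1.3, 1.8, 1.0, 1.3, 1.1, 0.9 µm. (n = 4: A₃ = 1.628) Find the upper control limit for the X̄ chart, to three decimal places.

X̄̄ = (18.6 + 19.1 + 18.0 + 18.3 + 17.6 + 17.1 + 18.6 + 17.6 + 19.3) / 9 = 18.2444
s̄ = (1.0 + 1.3 + 1.4 + 1.3 + 1.8 + 1.0 + 1.3 + 1.1 + 0.9) / 9 = 1.2333
UCL = X̄̄ + A₃·s̄ = 18.2444 + 1.628 × 1.2333 = 20.2523

20.252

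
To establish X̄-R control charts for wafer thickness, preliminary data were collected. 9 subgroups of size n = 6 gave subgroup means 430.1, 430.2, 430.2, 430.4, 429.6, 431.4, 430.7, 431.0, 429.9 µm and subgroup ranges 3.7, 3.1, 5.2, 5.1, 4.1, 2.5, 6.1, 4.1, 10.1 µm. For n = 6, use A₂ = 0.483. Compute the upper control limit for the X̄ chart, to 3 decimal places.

X̄̄ = (430.1 + 430.2 + 430.2 + 430.4 + 429.6 + 431.4 + 430.7 + 431.0 + 429.9) / 9 = 3873.5000 / 9 = 430.3889
R̄ = (3.7 + 3.1 + 5.2 + 5.1 + 4.1 + 2.5 + 6.1 + 4.1 + 10.1) / 9 = 44.0000 / 9 = 4.8889
UCL = X̄̄ + A₂·R̄ = 430.3889 + 0.483 × 4.8889 = 432.7502

432.750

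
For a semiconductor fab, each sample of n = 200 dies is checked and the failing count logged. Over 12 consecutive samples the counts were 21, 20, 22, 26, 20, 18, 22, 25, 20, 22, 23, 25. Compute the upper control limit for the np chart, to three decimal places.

p̄ = Σdᵢ / (k·n) = 264 / (12 × 200) = 0.11000
UCL = np̄ + 3·√(np̄(1−p̄)) = 22.0000 + 3 × √(22.0000×0.89000) = 22.0000 + 3 × 4.4249 = 35.2748

35.275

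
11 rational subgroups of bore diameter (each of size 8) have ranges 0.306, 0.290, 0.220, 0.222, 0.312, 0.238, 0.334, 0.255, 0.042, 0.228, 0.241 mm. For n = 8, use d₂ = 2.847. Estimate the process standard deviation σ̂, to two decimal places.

R̄ = (0.306 + 0.290 + 0.220 + 0.222 + 0.312 + 0.238 + 0.334 + 0.255 + 0.042 + 0.228 + 0.241) / 11 = 0.2444
σ̂ = R̄ / d₂ = 0.2444 / 2.847 = 0.0858

0.09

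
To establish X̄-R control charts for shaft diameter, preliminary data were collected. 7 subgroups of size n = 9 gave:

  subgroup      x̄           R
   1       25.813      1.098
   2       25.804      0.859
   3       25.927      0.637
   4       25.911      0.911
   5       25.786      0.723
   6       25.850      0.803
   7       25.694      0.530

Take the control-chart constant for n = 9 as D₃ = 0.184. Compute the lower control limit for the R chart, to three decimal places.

R̄ = (1.098 + 0.859 + 0.637 + 0.911 + 0.723 + 0.803 + 0.530) / 7 = 5.5610 / 7 = 0.7944
LCL_R = D₃·R̄ = 0.184 × 0.7944 = 0.1462

0.146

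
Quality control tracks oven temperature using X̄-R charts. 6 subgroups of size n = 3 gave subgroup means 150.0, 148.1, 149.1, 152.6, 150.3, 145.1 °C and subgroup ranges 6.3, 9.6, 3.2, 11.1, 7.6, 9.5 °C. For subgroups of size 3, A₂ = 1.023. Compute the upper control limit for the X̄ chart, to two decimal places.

X̄̄ = (150.0 + 148.1 + 149.1 + 152.6 + 150.3 + 145.1) / 6 = 895.2000 / 6 = 149.2000
R̄ = (6.3 + 9.6 + 3.2 + 11.1 + 7.6 + 9.5) / 6 = 47.3000 / 6 = 7.8833
UCL = X̄̄ + A₂·R̄ = 149.2000 + 1.023 × 7.8833 = 157.2647

157.26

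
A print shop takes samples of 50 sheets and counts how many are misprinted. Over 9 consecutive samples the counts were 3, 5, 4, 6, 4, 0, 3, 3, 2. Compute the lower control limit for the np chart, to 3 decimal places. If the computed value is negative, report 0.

p̄ = Σdᵢ / (k·n) = 30 / (9 × 50) = 0.06667
LCL = np̄ − 3·√(np̄(1−p̄)) = 3.3333 − 3 × 1.7638 = -1.9582 → 0 (negative, so LCL = 0)

0.000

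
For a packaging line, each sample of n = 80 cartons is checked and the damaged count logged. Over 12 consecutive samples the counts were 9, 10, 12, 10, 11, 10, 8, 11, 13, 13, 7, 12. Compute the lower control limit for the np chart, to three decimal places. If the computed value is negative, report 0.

p̄ = Σdᵢ / (k·n) = 126 / (12 × 80) = 0.13125
LCL = np̄ − 3·√(np̄(1−p̄)) = 10.5000 − 3 × 3.0202 = 1.4393

1.439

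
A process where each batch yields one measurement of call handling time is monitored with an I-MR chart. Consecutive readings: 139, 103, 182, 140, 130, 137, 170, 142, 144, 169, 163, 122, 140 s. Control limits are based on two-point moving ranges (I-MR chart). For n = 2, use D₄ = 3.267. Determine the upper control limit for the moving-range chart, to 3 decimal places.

89.026

Moving ranges: 36, 79, 42, 10, 7, 33, 28, 2, 25, 6, 41, 18; M̄R̄ = 327.0000 / 12 = 27.2500
UCL_MR = D₄·M̄R̄ = 3.267 × 27.2500 = 89.0258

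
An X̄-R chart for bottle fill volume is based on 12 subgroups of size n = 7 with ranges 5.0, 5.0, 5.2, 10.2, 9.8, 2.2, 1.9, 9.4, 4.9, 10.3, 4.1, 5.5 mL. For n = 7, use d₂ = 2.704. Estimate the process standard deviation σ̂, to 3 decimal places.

R̄ = (5.0 + 5.0 + 5.2 + 10.2 + 9.8 + 2.2 + 1.9 + 9.4 + 4.9 + 10.3 + 4.1 + 5.5) / 12 = 6.1250
σ̂ = R̄ / d₂ = 6.1250 / 2.704 = 2.2652

2.265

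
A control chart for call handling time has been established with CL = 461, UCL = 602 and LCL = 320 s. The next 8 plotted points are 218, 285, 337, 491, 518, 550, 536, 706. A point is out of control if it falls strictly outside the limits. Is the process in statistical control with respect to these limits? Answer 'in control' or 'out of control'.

Compare each point to [320, 602]: sample 1 = 218 < LCL; sample 2 = 285 < LCL; sample 8 = 706 > UCL.

out of control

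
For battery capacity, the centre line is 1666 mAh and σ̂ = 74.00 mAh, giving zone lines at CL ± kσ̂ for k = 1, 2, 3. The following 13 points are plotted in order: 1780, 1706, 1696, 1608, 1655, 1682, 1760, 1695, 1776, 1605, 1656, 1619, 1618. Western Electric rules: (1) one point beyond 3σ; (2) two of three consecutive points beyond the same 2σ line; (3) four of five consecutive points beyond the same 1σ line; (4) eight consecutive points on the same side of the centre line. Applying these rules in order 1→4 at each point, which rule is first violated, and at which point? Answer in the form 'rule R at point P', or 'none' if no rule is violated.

none

Zone of each point (C = within 1σ̂, B = 1σ̂–2σ̂, A = 2σ̂–3σ̂, * = beyond 3σ̂; sign = side of CL): 1:+B, 2:+C, 3:+C, 4:-C, 5:-C, 6:+C, 7:+B, 8:+C, 9:+B, 10:-C, 11:-C, 12:-C, 13:-C
No rule fires across all 13 points.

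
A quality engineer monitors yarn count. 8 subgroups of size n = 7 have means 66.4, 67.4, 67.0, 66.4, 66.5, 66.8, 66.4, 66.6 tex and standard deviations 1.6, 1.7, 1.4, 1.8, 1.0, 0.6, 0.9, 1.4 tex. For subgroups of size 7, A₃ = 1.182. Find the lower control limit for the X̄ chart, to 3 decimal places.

X̄̄ = (66.4 + 67.4 + 67.0 + 66.4 + 66.5 + 66.8 + 66.4 + 66.6) / 8 = 66.6875
s̄ = (1.6 + 1.7 + 1.4 + 1.8 + 1.0 + 0.6 + 0.9 + 1.4) / 8 = 1.3000
LCL = X̄̄ − A₃·s̄ = 66.6875 − 1.182 × 1.3000 = 65.1509

65.151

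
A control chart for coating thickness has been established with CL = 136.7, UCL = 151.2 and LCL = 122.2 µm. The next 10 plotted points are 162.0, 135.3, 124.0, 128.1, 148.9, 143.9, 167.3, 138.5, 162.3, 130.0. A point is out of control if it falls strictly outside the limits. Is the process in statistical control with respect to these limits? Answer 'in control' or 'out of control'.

Compare each point to [122.2, 151.2]: sample 1 = 162.0 > UCL; sample 7 = 167.3 > UCL; sample 9 = 162.3 > UCL.

out of control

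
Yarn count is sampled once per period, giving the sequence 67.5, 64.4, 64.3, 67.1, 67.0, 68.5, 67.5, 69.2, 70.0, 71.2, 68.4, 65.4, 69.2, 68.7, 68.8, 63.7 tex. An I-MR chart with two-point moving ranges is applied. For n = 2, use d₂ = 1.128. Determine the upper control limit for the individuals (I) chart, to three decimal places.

72.450

X̄ = (67.5 + 64.4 + 64.3 + 67.1 + 67.0 + 68.5 + 67.5 + 69.2 + 70.0 + 71.2 + 68.4 + 65.4 + 69.2 + 68.7 + 68.8 + 63.7) / 16 = 67.5563
Moving ranges: 3.1, 0.1, 2.8, 0.1, 1.5, 1.0, 1.7, 0.8, 1.2, 2.8, 3.0, 3.8, 0.5, 0.1, 5.1; M̄R̄ = 27.6000 / 15 = 1.8400
UCL = X̄ + 3·M̄R̄/d₂ = 67.5563 + 3 × 1.8400 / 1.128 = 72.4499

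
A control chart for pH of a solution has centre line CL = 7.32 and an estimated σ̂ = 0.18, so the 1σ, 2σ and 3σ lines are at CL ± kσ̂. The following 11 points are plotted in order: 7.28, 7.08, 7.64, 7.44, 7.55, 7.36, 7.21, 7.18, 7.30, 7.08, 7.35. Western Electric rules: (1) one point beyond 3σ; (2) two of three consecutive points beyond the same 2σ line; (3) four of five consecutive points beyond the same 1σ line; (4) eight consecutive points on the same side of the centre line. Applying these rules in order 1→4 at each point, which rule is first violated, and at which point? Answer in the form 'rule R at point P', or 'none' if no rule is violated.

Zone of each point (C = within 1σ̂, B = 1σ̂–2σ̂, A = 2σ̂–3σ̂, * = beyond 3σ̂; sign = side of CL): 1:-C, 2:-B, 3:+B, 4:+C, 5:+B, 6:+C, 7:-C, 8:-C, 9:-C, 10:-B, 11:+C
No rule fires across all 11 points.

none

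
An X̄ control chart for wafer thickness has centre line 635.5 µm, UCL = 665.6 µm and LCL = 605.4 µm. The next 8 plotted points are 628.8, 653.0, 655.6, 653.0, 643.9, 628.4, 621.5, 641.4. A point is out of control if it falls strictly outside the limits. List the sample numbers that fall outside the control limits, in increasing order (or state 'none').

none

All 8 points lie within [605.4, 665.6].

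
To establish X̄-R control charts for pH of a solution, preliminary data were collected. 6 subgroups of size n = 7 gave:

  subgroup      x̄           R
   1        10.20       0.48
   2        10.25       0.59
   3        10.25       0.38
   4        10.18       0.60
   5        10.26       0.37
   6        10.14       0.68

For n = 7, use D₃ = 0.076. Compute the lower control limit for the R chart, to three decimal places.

R̄ = (0.48 + 0.59 + 0.38 + 0.60 + 0.37 + 0.68) / 6 = 3.1000 / 6 = 0.5167
LCL_R = D₃·R̄ = 0.076 × 0.5167 = 0.0393

0.039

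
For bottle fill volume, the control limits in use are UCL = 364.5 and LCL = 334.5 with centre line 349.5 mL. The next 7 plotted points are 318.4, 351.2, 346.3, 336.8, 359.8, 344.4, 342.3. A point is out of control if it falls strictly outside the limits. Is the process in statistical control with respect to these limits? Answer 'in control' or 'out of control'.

out of control

Compare each point to [334.5, 364.5]: sample 1 = 318.4 < LCL.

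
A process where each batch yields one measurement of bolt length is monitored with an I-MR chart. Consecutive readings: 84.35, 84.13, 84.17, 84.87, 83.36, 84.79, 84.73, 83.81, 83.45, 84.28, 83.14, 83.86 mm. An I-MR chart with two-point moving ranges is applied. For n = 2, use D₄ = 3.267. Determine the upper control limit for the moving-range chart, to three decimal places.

2.355

Moving ranges: 0.22, 0.04, 0.70, 1.51, 1.43, 0.06, 0.92, 0.36, 0.83, 1.14, 0.72; M̄R̄ = 7.9300 / 11 = 0.7209
UCL_MR = D₄·M̄R̄ = 3.267 × 0.7209 = 2.3552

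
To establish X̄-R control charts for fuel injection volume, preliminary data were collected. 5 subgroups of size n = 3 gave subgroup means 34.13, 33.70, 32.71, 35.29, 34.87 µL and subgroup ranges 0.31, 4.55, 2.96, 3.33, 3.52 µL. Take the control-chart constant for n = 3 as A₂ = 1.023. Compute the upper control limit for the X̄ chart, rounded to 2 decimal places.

37.14

X̄̄ = (34.13 + 33.70 + 32.71 + 35.29 + 34.87) / 5 = 170.7000 / 5 = 34.1400
R̄ = (0.31 + 4.55 + 2.96 + 3.33 + 3.52) / 5 = 14.6700 / 5 = 2.9340
UCL = X̄̄ + A₂·R̄ = 34.1400 + 1.023 × 2.9340 = 37.1415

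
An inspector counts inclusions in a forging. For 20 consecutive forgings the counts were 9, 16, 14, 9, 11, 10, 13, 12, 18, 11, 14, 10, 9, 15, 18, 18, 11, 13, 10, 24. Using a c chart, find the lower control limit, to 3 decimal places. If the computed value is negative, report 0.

2.330

c̄ = (9 + 16 + 14 + 9 + 11 + 10 + 13 + 12 + 18 + 11 + 14 + 10 + 9 + 15 + 18 + 18 + 11 + 13 + 10 + 24) / 20 = 265 / 20 = 13.2500
LCL = c̄ − 3√c̄ = 13.2500 − 3 × 3.6401 = 2.3298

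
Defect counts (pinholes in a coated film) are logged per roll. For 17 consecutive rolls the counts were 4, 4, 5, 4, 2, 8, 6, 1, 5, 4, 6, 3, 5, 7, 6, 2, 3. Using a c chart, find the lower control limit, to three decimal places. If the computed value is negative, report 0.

0.000

c̄ = (4 + 4 + 5 + 4 + 2 + 8 + 6 + 1 + 5 + 4 + 6 + 3 + 5 + 7 + 6 + 2 + 3) / 17 = 75 / 17 = 4.4118
LCL = c̄ − 3√c̄ = 4.4118 − 3 × 2.1004 = -1.8895 → 0 (cannot be negative)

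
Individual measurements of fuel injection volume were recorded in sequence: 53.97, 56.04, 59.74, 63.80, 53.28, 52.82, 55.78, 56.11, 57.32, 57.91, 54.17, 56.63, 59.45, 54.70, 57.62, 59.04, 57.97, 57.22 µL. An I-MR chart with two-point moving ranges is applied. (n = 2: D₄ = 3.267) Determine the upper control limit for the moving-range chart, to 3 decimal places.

Moving ranges: 2.07, 3.70, 4.06, 10.52, 0.46, 2.96, 0.33, 1.21, 0.59, 3.74, 2.46, 2.82, 4.75, 2.92, 1.42, 1.07, 0.75; M̄R̄ = 45.8300 / 17 = 2.6959
UCL_MR = D₄·M̄R̄ = 3.267 × 2.6959 = 8.8074

8.807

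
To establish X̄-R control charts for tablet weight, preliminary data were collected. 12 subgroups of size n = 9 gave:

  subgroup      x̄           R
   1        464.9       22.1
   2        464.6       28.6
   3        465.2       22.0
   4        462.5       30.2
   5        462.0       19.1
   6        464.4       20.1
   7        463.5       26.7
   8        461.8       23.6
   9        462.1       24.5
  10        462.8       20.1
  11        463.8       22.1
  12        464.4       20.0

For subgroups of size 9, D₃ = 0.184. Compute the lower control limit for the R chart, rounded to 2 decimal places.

4.28

R̄ = (22.1 + 28.6 + 22.0 + 30.2 + 19.1 + 20.1 + 26.7 + 23.6 + 24.5 + 20.1 + 22.1 + 20.0) / 12 = 279.1000 / 12 = 23.2583
LCL_R = D₃·R̄ = 0.184 × 23.2583 = 4.2795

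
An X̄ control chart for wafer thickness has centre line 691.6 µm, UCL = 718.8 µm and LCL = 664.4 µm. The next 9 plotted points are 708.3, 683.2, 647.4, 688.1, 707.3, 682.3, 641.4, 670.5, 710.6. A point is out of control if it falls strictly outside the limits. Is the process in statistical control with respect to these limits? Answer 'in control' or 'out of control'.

Compare each point to [664.4, 718.8]: sample 3 = 647.4 < LCL; sample 7 = 641.4 < LCL.

out of control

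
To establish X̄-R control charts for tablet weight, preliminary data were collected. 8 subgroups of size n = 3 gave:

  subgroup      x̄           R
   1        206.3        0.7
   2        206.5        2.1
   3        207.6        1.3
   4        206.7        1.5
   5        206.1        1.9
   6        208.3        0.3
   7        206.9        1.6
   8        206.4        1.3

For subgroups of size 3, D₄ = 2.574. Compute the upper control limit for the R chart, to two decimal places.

R̄ = (0.7 + 2.1 + 1.3 + 1.5 + 1.9 + 0.3 + 1.6 + 1.3) / 8 = 10.7000 / 8 = 1.3375
UCL_R = D₄·R̄ = 2.574 × 1.3375 = 3.4427

3.44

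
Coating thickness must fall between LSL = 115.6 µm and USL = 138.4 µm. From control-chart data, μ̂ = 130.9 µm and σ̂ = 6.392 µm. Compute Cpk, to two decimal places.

Cpu = (USL − μ̂) / (3σ̂) = (138.4 − 130.9) / (3 × 6.392) = 0.3911; Cpl = (μ̂ − LSL) / (3σ̂) = (130.9 − 115.6) / (3 × 6.392) = 0.7979; Cpk = min(Cpu, Cpl) = 0.3911

0.39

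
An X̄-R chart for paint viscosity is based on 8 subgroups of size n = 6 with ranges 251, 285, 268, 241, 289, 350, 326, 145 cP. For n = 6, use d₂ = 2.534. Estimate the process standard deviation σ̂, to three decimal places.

106.304

R̄ = (251 + 285 + 268 + 241 + 289 + 350 + 326 + 145) / 8 = 269.3750
σ̂ = R̄ / d₂ = 269.3750 / 2.534 = 106.3043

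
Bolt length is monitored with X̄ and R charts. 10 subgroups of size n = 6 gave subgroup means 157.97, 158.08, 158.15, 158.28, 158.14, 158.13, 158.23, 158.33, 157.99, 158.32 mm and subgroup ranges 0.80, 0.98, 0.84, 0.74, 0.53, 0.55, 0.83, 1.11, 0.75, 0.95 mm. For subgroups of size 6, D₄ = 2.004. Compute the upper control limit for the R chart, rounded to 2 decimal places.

R̄ = (0.80 + 0.98 + 0.84 + 0.74 + 0.53 + 0.55 + 0.83 + 1.11 + 0.75 + 0.95) / 10 = 8.0800 / 10 = 0.8080
UCL_R = D₄·R̄ = 2.004 × 0.8080 = 1.6192

1.62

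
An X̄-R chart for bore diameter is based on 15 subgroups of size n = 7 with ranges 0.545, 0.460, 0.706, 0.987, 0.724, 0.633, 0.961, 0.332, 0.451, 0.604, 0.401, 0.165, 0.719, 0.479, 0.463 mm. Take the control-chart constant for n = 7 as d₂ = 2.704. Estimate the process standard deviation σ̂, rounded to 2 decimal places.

0.21

R̄ = (0.545 + 0.460 + 0.706 + 0.987 + 0.724 + 0.633 + 0.961 + 0.332 + 0.451 + 0.604 + 0.401 + 0.165 + 0.719 + 0.479 + 0.463) / 15 = 0.5753
σ̂ = R̄ / d₂ = 0.5753 / 2.704 = 0.2128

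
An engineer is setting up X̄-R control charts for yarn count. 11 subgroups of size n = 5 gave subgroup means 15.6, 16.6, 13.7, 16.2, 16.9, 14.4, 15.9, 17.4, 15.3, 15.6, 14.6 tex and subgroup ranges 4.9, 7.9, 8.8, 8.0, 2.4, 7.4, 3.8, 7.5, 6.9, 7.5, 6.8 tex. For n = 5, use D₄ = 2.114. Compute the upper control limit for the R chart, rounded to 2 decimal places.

R̄ = (4.9 + 7.9 + 8.8 + 8.0 + 2.4 + 7.4 + 3.8 + 7.5 + 6.9 + 7.5 + 6.8) / 11 = 71.9000 / 11 = 6.5364
UCL_R = D₄·R̄ = 2.114 × 6.5364 = 13.8179

13.82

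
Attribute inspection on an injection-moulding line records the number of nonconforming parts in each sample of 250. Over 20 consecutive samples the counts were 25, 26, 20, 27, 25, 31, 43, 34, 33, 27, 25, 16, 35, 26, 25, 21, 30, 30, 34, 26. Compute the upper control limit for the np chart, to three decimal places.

p̄ = Σdᵢ / (k·n) = 559 / (20 × 250) = 0.11180
UCL = np̄ + 3·√(np̄(1−p̄)) = 27.9500 + 3 × √(27.9500×0.88820) = 27.9500 + 3 × 4.9825 = 42.8975

42.897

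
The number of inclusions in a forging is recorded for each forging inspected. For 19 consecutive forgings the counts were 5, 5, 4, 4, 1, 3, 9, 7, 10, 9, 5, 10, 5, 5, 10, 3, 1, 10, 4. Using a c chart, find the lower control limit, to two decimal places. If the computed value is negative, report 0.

0.00

c̄ = (5 + 5 + 4 + 4 + 1 + 3 + 9 + 7 + 10 + 9 + 5 + 10 + 5 + 5 + 10 + 3 + 1 + 10 + 4) / 19 = 110 / 19 = 5.7895
LCL = c̄ − 3√c̄ = 5.7895 − 3 × 2.4061 = -1.4289 → 0 (cannot be negative)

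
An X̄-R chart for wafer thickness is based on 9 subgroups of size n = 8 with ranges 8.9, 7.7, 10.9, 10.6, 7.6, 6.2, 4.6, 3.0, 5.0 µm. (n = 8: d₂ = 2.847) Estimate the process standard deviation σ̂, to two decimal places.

2.52

R̄ = (8.9 + 7.7 + 10.9 + 10.6 + 7.6 + 6.2 + 4.6 + 3.0 + 5.0) / 9 = 7.1667
σ̂ = R̄ / d₂ = 7.1667 / 2.847 = 2.5173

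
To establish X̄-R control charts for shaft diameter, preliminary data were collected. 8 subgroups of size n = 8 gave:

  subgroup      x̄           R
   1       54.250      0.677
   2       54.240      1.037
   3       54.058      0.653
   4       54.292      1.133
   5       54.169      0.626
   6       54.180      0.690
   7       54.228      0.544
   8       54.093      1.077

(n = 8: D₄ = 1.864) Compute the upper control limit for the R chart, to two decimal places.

1.50

R̄ = (0.677 + 1.037 + 0.653 + 1.133 + 0.626 + 0.690 + 0.544 + 1.077) / 8 = 6.4370 / 8 = 0.8046
UCL_R = D₄·R̄ = 1.864 × 0.8046 = 1.4998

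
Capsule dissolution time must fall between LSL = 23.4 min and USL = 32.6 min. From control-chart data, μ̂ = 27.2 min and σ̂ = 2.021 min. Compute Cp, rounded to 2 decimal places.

0.76

Cp = (USL − LSL) / (6σ̂) = (32.6 − 23.4) / (6 × 2.021) = 9.2000 / 12.1260 = 0.7587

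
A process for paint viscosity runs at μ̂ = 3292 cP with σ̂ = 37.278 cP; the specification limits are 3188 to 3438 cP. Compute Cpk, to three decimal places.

0.930

Cpu = (USL − μ̂) / (3σ̂) = (3438 − 3292) / (3 × 37.278) = 1.3055; Cpl = (μ̂ − LSL) / (3σ̂) = (3292 − 3188) / (3 × 37.278) = 0.9299; Cpk = min(Cpu, Cpl) = 0.9299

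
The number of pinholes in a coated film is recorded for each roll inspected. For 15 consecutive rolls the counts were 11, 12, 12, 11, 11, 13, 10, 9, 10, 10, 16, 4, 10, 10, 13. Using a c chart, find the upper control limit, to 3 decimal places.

20.659

c̄ = (11 + 12 + 12 + 11 + 11 + 13 + 10 + 9 + 10 + 10 + 16 + 4 + 10 + 10 + 13) / 15 = 162 / 15 = 10.8000
UCL = c̄ + 3√c̄ = 10.8000 + 3 × √10.8000 = 10.8000 + 3 × 3.2863 = 20.6590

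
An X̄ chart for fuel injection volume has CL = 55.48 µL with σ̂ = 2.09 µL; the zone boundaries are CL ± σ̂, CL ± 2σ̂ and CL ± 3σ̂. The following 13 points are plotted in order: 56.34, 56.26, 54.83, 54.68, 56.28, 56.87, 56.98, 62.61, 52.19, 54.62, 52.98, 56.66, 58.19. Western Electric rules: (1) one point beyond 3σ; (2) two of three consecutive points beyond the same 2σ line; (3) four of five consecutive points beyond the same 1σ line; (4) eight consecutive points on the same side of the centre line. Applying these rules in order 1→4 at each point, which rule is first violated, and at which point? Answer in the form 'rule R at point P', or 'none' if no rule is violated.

Zone of each point (C = within 1σ̂, B = 1σ̂–2σ̂, A = 2σ̂–3σ̂, * = beyond 3σ̂; sign = side of CL): 1:+C, 2:+C, 3:-C, 4:-C, 5:+C, 6:+C, 7:+C, 8:+*, 9:-B, 10:-C, 11:-B, 12:+C, 13:+B
Rule 1 (one point beyond the 3σ limits) is satisfied at point 8.

rule 1 at point 8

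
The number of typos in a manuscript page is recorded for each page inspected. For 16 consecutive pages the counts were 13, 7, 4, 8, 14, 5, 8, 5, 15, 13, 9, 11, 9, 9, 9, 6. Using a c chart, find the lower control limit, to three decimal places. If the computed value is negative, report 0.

c̄ = (13 + 7 + 4 + 8 + 14 + 5 + 8 + 5 + 15 + 13 + 9 + 11 + 9 + 9 + 9 + 6) / 16 = 145 / 16 = 9.0625
LCL = c̄ − 3√c̄ = 9.0625 − 3 × 3.0104 = 0.0313

0.031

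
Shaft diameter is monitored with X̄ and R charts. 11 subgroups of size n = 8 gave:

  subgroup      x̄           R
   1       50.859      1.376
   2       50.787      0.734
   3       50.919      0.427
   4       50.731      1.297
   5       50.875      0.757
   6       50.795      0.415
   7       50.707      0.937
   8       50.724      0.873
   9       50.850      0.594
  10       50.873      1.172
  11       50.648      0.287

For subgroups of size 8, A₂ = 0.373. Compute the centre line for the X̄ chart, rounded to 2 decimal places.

X̄̄ = (50.859 + 50.787 + 50.919 + 50.731 + 50.875 + 50.795 + 50.707 + 50.724 + 50.850 + 50.873 + 50.648) / 11 = 558.7680 / 11 = 50.7971
CL = X̄̄ = 50.7971

50.80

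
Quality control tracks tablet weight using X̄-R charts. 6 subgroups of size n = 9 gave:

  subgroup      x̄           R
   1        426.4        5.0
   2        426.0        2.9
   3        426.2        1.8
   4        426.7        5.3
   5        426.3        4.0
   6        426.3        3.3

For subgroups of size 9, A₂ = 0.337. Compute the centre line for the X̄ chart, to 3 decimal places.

426.317

X̄̄ = (426.4 + 426.0 + 426.2 + 426.7 + 426.3 + 426.3) / 6 = 2557.9000 / 6 = 426.3167
CL = X̄̄ = 426.3167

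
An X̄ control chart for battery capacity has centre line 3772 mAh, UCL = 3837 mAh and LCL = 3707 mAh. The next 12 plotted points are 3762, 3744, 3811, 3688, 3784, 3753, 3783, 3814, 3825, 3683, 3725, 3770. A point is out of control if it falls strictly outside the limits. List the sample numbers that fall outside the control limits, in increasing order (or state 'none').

4, 10

Compare each point to [3707, 3837]: sample 4 = 3688 < LCL; sample 10 = 3683 < LCL.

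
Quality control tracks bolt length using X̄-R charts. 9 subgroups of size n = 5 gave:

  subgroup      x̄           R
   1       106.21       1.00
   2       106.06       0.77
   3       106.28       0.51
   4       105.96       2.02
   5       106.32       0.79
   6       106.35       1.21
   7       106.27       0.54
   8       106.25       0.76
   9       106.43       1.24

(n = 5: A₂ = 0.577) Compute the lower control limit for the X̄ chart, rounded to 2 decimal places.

X̄̄ = (106.21 + 106.06 + 106.28 + 105.96 + 106.32 + 106.35 + 106.27 + 106.25 + 106.43) / 9 = 956.1300 / 9 = 106.2367
R̄ = (1.00 + 0.77 + 0.51 + 2.02 + 0.79 + 1.21 + 0.54 + 0.76 + 1.24) / 9 = 8.8400 / 9 = 0.9822
LCL = X̄̄ − A₂·R̄ = 106.2367 − 0.577 × 0.9822 = 105.6699

105.67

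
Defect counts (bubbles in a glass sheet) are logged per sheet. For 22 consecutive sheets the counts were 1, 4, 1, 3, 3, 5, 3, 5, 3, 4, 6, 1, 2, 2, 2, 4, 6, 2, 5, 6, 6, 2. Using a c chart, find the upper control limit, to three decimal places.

c̄ = (1 + 4 + 1 + 3 + 3 + 5 + 3 + 5 + 3 + 4 + 6 + 1 + 2 + 2 + 2 + 4 + 6 + 2 + 5 + 6 + 6 + 2) / 22 = 76 / 22 = 3.4545
UCL = c̄ + 3√c̄ = 3.4545 + 3 × √3.4545 = 3.4545 + 3 × 1.8586 = 9.0305

9.030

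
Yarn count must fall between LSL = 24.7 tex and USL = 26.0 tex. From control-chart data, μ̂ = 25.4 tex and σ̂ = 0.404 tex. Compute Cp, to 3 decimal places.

Cp = (USL − LSL) / (6σ̂) = (26.0 − 24.7) / (6 × 0.404) = 1.3000 / 2.4240 = 0.5363

0.536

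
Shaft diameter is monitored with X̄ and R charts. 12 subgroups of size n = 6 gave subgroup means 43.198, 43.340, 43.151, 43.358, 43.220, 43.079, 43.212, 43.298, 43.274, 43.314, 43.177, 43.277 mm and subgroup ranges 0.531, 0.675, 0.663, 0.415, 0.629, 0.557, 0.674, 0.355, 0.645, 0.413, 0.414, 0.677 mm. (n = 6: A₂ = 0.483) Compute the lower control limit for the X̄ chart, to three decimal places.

X̄̄ = (43.198 + 43.340 + 43.151 + 43.358 + 43.220 + 43.079 + 43.212 + 43.298 + 43.274 + 43.314 + 43.177 + 43.277) / 12 = 518.8980 / 12 = 43.2415
R̄ = (0.531 + 0.675 + 0.663 + 0.415 + 0.629 + 0.557 + 0.674 + 0.355 + 0.645 + 0.413 + 0.414 + 0.677) / 12 = 6.6480 / 12 = 0.5540
LCL = X̄̄ − A₂·R̄ = 43.2415 − 0.483 × 0.5540 = 42.9739

42.974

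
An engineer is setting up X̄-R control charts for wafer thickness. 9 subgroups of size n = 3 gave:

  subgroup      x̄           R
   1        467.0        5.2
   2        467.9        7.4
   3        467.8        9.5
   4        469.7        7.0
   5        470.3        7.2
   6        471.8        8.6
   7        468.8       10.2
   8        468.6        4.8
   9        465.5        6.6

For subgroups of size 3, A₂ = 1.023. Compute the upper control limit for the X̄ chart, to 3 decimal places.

476.159

X̄̄ = (467.0 + 467.9 + 467.8 + 469.7 + 470.3 + 471.8 + 468.8 + 468.6 + 465.5) / 9 = 4217.4000 / 9 = 468.6000
R̄ = (5.2 + 7.4 + 9.5 + 7.0 + 7.2 + 8.6 + 10.2 + 4.8 + 6.6) / 9 = 66.5000 / 9 = 7.3889
UCL = X̄̄ + A₂·R̄ = 468.6000 + 1.023 × 7.3889 = 476.1588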